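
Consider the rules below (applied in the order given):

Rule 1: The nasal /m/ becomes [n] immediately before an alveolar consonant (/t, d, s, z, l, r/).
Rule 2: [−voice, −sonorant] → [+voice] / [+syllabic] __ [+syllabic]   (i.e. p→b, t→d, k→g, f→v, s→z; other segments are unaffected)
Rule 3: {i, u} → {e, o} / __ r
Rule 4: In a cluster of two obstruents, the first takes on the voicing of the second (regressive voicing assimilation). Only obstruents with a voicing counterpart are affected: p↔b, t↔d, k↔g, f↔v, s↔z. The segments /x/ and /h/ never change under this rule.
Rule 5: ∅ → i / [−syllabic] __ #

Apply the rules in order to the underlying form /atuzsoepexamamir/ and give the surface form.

Rule 1 (nasal place assimilation): no segment meets the environment; /atuzsoepexamamir/ is unchanged.
Rule 2 (intervocalic voicing): /t/ is a voiceless obstruent between vowels /a/ and /u/, so it voices to [d]. /p/ is a voiceless obstruent between vowels /e/ and /e/, so it voices to [b]. /atuzsoepexamamir/ → aduzsoebexamamir.
Rule 3 (pre-rhotic lowering): /i/ is a high vowel immediately before /r/, so it lowers to [e]. /aduzsoebexamamir/ → aduzsoebexamamer.
Rule 4 (regressive voicing assimilation): /z/ precedes the voiceless obstruent /s/, so it devoices to [s] by assimilation. /aduzsoebexamamer/ → adussoebexamamer.
Rule 5 (final i-epenthesis): the form ends in the consonant /r/, so [i] is inserted word-finally. /adussoebexamamer/ → adussoebexamameri.

adussoebexamameri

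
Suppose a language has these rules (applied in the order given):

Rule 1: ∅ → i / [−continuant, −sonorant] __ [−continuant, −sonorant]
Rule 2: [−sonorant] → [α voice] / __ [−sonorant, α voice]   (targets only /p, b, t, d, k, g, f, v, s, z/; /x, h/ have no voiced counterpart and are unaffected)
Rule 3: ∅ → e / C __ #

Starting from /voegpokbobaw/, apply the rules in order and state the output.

voegipokibobawe

Rule 1 (stop-cluster i-epenthesis): /g/ and /p/ form a stop–stop cluster, so [i] is inserted between them. /k/ and /b/ form a stop–stop cluster, so [i] is inserted between them. /voegpokbobaw/ → voegipokibobaw.
Rule 2 (regressive voicing assimilation): no segment meets the environment; /voegipokibobaw/ is unchanged.
Rule 3 (final e-epenthesis): the form ends in the consonant /w/, so [e] is inserted word-finally. /voegipokibobaw/ → voegipokibobawe.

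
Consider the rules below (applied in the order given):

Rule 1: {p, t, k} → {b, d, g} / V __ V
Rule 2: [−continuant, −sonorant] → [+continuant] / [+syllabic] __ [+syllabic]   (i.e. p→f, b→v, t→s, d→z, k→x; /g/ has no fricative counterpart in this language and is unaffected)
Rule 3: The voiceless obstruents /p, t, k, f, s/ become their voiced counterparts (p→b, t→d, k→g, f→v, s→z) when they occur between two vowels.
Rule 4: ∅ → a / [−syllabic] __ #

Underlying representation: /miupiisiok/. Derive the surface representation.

miuviizioka

Rule 1 (intervocalic voicing): /p/ is a voiceless stop between vowels /u/ and /i/, so it voices to [b]. /miupiisiok/ → miubiisiok.
Rule 2 (intervocalic spirantization): /b/ is a stop between vowels /u/ and /i/, so it spirantizes to the fricative [v]. /miubiisiok/ → miuviisiok.
Rule 3 (intervocalic voicing): /s/ is a voiceless obstruent between vowels /i/ and /i/, so it voices to [z]. /miuviisiok/ → miuviiziok.
Rule 4 (final a-epenthesis): the form ends in the consonant /k/, so [a] is inserted word-finally. /miuviiziok/ → miuviizioka.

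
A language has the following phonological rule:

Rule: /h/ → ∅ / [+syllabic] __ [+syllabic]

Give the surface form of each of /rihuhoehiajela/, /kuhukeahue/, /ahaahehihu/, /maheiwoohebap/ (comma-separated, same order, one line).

/rihuhoehiajela/: /h/ occurs between vowels /i/ and /u/, so it deletes. /h/ occurs between vowels /u/ and /o/, so it deletes. /h/ occurs between vowels /e/ and /i/, so it deletes. → [riuoeiajela].
/kuhukeahue/: /h/ occurs between vowels /u/ and /u/, so it deletes. /h/ occurs between vowels /a/ and /u/, so it deletes. → [kuukeaue].
/ahaahehihu/: /h/ occurs between vowels /a/ and /a/, so it deletes. /h/ occurs between vowels /a/ and /e/, so it deletes. /h/ occurs between vowels /e/ and /i/, so it deletes. /h/ occurs between vowels /i/ and /u/, so it deletes. → [aaaeiu].
/maheiwoohebap/: /h/ occurs between vowels /a/ and /e/, so it deletes. /h/ occurs between vowels /o/ and /e/, so it deletes. → [maeiwooebap].

riuoeiajela, kuukeaue, aaaeiu, maeiwooebap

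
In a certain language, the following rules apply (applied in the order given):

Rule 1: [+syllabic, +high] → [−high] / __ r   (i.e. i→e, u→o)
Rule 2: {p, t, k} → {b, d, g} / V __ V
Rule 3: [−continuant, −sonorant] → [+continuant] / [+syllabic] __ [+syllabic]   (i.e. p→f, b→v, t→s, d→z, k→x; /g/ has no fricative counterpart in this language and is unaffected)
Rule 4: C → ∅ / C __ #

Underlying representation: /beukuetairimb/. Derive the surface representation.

beuguezaerim

Rule 1 (pre-rhotic lowering): /i/ is a high vowel immediately before /r/, so it lowers to [e]. /beukuetairimb/ → beukuetaerimb.
Rule 2 (intervocalic voicing): /k/ is a voiceless stop between vowels /u/ and /u/, so it voices to [g]. /t/ is a voiceless stop between vowels /e/ and /a/, so it voices to [d]. /beukuetaerimb/ → beuguedaerimb.
Rule 3 (intervocalic spirantization): /d/ is a stop between vowels /e/ and /a/, so it spirantizes to the fricative [z]. /beuguedaerimb/ → beuguezaerimb.
Rule 4 (final cluster simplification): /b/ is the second consonant of a word-final cluster /mb/, so it deletes. /beuguezaerimb/ → beuguezaerim.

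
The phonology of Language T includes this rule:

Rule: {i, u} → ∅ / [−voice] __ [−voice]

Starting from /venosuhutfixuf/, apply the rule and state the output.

/u/ is a high vowel flanked by voiceless consonants /s/ and /h/, so it deletes.
/u/ is a high vowel flanked by voiceless consonants /h/ and /t/, so it deletes.
/i/ is a high vowel flanked by voiceless consonants /f/ and /x/, so it deletes.
/u/ is a high vowel flanked by voiceless consonants /x/ and /f/, so it deletes.
Surface form: [venoshtfxf].

venoshtfxf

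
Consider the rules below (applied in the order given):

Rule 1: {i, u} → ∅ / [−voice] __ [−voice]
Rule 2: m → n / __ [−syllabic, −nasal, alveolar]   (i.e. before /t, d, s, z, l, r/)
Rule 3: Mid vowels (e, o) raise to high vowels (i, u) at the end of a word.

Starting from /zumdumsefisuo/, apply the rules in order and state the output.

zundunsefsuu

Rule 1 (high vowel syncope): /i/ is a high vowel flanked by voiceless consonants /f/ and /s/, so it deletes. /zumdumsefisuo/ → zumdumsefsuo.
Rule 2 (nasal place assimilation): /m/ precedes the alveolar consonant /d/, so it assimilates in place to [n]. /m/ precedes the alveolar consonant /s/, so it assimilates in place to [n]. /zumdumsefsuo/ → zundunsefsuo.
Rule 3 (final vowel raising): /o/ is a mid vowel in word-final position, so it raises to [u]. /zundunsefsuo/ → zundunsefsuu.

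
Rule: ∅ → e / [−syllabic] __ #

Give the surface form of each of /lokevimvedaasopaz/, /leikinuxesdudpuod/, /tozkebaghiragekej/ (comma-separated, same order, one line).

lokevimvedaasopaze, leikinuxesdudpuode, tozkebaghiragekeje

/lokevimvedaasopaz/: the form ends in the consonant /z/, so [e] is inserted word-finally. → [lokevimvedaasopaze].
/leikinuxesdudpuod/: the form ends in the consonant /d/, so [e] is inserted word-finally. → [leikinuxesdudpuode].
/tozkebaghiragekej/: the form ends in the consonant /j/, so [e] is inserted word-finally. → [tozkebaghiragekeje].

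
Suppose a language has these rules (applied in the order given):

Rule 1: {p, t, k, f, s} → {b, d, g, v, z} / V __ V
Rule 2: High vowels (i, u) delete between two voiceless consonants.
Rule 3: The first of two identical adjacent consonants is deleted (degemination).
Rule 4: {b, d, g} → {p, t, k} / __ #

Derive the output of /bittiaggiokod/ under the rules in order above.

Rule 1 (intervocalic voicing): /k/ is a voiceless obstruent between vowels /o/ and /o/, so it voices to [g]. /bittiaggiokod/ → bittiaggiogod.
Rule 2 (high vowel syncope): no segment meets the environment; /bittiaggiogod/ is unchanged.
Rule 3 (degemination): /tt/ is a geminate; the first /t/ deletes. /gg/ is a geminate; the first /g/ deletes. /bittiaggiogod/ → bitiagiogod.
Rule 4 (final devoicing): /d/ is a voiced stop in word-final position, so it devoices to [t]. /bitiagiogod/ → bitiagiogot.

bitiagiogot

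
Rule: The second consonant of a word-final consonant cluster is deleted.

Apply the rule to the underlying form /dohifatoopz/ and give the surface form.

/z/ is the second consonant of a word-final cluster /pz/, so it deletes.
Surface form: [dohifatoop].

dohifatoop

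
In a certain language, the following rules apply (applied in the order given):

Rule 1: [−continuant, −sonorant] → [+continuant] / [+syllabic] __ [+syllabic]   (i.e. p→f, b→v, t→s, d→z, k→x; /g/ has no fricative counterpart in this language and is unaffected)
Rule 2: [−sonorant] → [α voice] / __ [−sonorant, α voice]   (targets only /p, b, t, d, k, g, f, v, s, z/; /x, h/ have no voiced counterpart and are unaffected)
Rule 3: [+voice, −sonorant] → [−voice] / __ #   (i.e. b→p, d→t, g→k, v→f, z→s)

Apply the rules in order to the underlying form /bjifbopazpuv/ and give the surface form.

bjivbofaspuf

Rule 1 (intervocalic spirantization): /p/ is a stop between vowels /o/ and /a/, so it spirantizes to the fricative [f]. /bjifbopazpuv/ → bjifbofazpuv.
Rule 2 (regressive voicing assimilation): /f/ precedes the voiced obstruent /b/, so it voices to [v] by assimilation. /z/ precedes the voiceless obstruent /p/, so it devoices to [s] by assimilation. /bjifbofazpuv/ → bjivbofaspuv.
Rule 3 (final devoicing): /v/ is a voiced obstruent in word-final position, so it devoices to [f]. /bjivbofaspuv/ → bjivbofaspuf.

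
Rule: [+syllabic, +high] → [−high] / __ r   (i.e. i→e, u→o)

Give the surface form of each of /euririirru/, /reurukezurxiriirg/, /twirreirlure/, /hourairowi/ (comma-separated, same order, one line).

/euririirru/: /u/ is a high vowel immediately before /r/, so it lowers to [o]. /i/ is a high vowel immediately before /r/, so it lowers to [e]. /i/ is a high vowel immediately before /r/, so it lowers to [e]. → [eorerierru].
/reurukezurxiriirg/: /u/ is a high vowel immediately before /r/, so it lowers to [o]. /u/ is a high vowel immediately before /r/, so it lowers to [o]. /i/ is a high vowel immediately before /r/, so it lowers to [e]. /i/ is a high vowel immediately before /r/, so it lowers to [e]. → [reorukezorxerierg].
/twirreirlure/: /i/ is a high vowel immediately before /r/, so it lowers to [e]. /i/ is a high vowel immediately before /r/, so it lowers to [e]. /u/ is a high vowel immediately before /r/, so it lowers to [o]. → [twerreerlore].
/hourairowi/: /u/ is a high vowel immediately before /r/, so it lowers to [o]. /i/ is a high vowel immediately before /r/, so it lowers to [e]. → [hooraerowi].

eorerierru, reorukezorxerierg, twerreerlore, hooraerowi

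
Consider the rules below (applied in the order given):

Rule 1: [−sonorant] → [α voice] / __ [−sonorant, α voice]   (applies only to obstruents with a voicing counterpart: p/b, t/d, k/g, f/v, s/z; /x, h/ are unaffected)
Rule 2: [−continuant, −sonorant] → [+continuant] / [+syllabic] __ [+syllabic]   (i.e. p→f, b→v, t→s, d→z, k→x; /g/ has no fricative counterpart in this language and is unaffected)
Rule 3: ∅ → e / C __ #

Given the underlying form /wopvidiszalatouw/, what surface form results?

wobvizizzalasouwe

Rule 1 (regressive voicing assimilation): /p/ precedes the voiced obstruent /v/, so it voices to [b] by assimilation. /s/ precedes the voiced obstruent /z/, so it voices to [z] by assimilation. /wopvidiszalatouw/ → wobvidizzalatouw.
Rule 2 (intervocalic spirantization): /d/ is a stop between vowels /i/ and /i/, so it spirantizes to the fricative [z]. /t/ is a stop between vowels /a/ and /o/, so it spirantizes to the fricative [s]. /wobvidizzalatouw/ → wobvizizzalasouw.
Rule 3 (final e-epenthesis): the form ends in the consonant /w/, so [e] is inserted word-finally. /wobvizizzalasouw/ → wobvizizzalasouwe.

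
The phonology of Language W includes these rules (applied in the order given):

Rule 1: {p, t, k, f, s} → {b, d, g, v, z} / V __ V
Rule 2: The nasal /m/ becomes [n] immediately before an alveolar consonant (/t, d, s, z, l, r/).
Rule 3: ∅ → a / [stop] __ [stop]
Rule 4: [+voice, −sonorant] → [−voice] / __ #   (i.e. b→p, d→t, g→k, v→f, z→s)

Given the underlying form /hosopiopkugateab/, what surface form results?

hozobiopakugadeap

Rule 1 (intervocalic voicing): /s/ is a voiceless obstruent between vowels /o/ and /o/, so it voices to [z]. /p/ is a voiceless obstruent between vowels /o/ and /i/, so it voices to [b]. /t/ is a voiceless obstruent between vowels /a/ and /e/, so it voices to [d]. /hosopiopkugateab/ → hozobiopkugadeab.
Rule 2 (nasal place assimilation): no segment meets the environment; /hozobiopkugadeab/ is unchanged.
Rule 3 (stop-cluster a-epenthesis): /p/ and /k/ form a stop–stop cluster, so [a] is inserted between them. /hozobiopkugadeab/ → hozobiopakugadeab.
Rule 4 (final devoicing): /b/ is a voiced obstruent in word-final position, so it devoices to [p]. /hozobiopakugadeab/ → hozobiopakugadeap.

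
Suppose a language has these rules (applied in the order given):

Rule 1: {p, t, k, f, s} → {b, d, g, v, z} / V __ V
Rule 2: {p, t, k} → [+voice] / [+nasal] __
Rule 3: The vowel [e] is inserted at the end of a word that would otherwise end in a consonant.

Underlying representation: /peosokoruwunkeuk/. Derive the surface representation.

peozogoruwungeuke

Rule 1 (intervocalic voicing): /s/ is a voiceless obstruent between vowels /o/ and /o/, so it voices to [z]. /k/ is a voiceless obstruent between vowels /o/ and /o/, so it voices to [g]. /peosokoruwunkeuk/ → peozogoruwunkeuk.
Rule 2 (post-nasal voicing): /k/ is a voiceless stop immediately after the nasal /n/, so it voices to [g]. /peozogoruwunkeuk/ → peozogoruwungeuk.
Rule 3 (final e-epenthesis): the form ends in the consonant /k/, so [e] is inserted word-finally. /peozogoruwungeuk/ → peozogoruwungeuke.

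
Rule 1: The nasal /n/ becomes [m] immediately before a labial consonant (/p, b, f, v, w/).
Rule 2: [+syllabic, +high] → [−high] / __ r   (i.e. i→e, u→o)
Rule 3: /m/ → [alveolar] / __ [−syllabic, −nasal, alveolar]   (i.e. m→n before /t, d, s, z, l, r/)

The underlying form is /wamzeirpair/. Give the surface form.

Rule 1 (nasal place assimilation): no segment meets the environment; /wamzeirpair/ is unchanged.
Rule 2 (pre-rhotic lowering): /i/ is a high vowel immediately before /r/, so it lowers to [e]. /i/ is a high vowel immediately before /r/, so it lowers to [e]. /wamzeirpair/ → wamzeerpaer.
Rule 3 (nasal place assimilation): /m/ precedes the alveolar consonant /z/, so it assimilates in place to [n]. /wamzeerpaer/ → wanzeerpaer.

wanzeerpaer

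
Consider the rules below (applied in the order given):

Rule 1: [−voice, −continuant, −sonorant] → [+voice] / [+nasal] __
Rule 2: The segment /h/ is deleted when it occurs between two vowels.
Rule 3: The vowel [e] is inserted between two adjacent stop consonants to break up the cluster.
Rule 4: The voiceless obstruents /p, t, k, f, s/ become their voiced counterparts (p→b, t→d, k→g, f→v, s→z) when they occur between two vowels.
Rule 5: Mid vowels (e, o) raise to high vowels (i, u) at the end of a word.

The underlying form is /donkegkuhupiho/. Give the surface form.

Rule 1 (post-nasal voicing): /k/ is a voiceless stop immediately after the nasal /n/, so it voices to [g]. /donkegkuhupiho/ → dongegkuhupiho.
Rule 2 (intervocalic h-deletion): /h/ occurs between vowels /u/ and /u/, so it deletes. /h/ occurs between vowels /i/ and /o/, so it deletes. /dongegkuhupiho/ → dongegkuupio.
Rule 3 (stop-cluster e-epenthesis): /g/ and /k/ form a stop–stop cluster, so [e] is inserted between them. /dongegkuupio/ → dongegekuupio.
Rule 4 (intervocalic voicing): /k/ is a voiceless obstruent between vowels /e/ and /u/, so it voices to [g]. /p/ is a voiceless obstruent between vowels /u/ and /i/, so it voices to [b]. /dongegekuupio/ → dongegeguubio.
Rule 5 (final vowel raising): /o/ is a mid vowel in word-final position, so it raises to [u]. /dongegeguubio/ → dongegeguubiu.

dongegeguubiu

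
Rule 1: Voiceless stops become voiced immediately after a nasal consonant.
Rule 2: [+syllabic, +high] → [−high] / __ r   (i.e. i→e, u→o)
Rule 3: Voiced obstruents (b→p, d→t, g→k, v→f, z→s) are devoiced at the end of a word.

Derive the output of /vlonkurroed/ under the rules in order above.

vlongorroet

Rule 1 (post-nasal voicing): /k/ is a voiceless stop immediately after the nasal /n/, so it voices to [g]. /vlonkurroed/ → vlongurroed.
Rule 2 (pre-rhotic lowering): /u/ is a high vowel immediately before /r/, so it lowers to [o]. /vlongurroed/ → vlongorroed.
Rule 3 (final devoicing): /d/ is a voiced obstruent in word-final position, so it devoices to [t]. /vlongorroed/ → vlongorroet.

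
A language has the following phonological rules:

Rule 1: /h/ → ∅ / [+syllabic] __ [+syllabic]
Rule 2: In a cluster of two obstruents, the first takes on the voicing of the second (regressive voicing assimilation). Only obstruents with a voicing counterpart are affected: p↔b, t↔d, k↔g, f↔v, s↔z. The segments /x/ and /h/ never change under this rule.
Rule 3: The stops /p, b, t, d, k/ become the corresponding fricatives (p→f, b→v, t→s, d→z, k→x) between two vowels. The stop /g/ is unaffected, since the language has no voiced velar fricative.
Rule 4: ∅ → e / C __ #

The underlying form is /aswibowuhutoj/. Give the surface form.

aswivowuusoje

Rule 1 (intervocalic h-deletion): /h/ occurs between vowels /u/ and /u/, so it deletes. /aswibowuhutoj/ → aswibowuutoj.
Rule 2 (regressive voicing assimilation): no segment meets the environment; /aswibowuutoj/ is unchanged.
Rule 3 (intervocalic spirantization): /b/ is a stop between vowels /i/ and /o/, so it spirantizes to the fricative [v]. /t/ is a stop between vowels /u/ and /o/, so it spirantizes to the fricative [s]. /aswibowuutoj/ → aswivowuusoj.
Rule 4 (final e-epenthesis): the form ends in the consonant /j/, so [e] is inserted word-finally. /aswivowuusoj/ → aswivowuusoje.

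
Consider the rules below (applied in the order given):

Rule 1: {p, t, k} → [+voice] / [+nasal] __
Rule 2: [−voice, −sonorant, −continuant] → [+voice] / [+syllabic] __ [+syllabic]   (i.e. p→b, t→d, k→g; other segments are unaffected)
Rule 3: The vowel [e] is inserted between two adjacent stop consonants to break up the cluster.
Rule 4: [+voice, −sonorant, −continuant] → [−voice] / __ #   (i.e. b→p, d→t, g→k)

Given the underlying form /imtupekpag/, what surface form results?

Rule 1 (post-nasal voicing): /t/ is a voiceless stop immediately after the nasal /m/, so it voices to [d]. /imtupekpag/ → imdupekpag.
Rule 2 (intervocalic voicing): /p/ is a voiceless stop between vowels /u/ and /e/, so it voices to [b]. /imdupekpag/ → imdubekpag.
Rule 3 (stop-cluster e-epenthesis): /k/ and /p/ form a stop–stop cluster, so [e] is inserted between them. /imdubekpag/ → imdubekepag.
Rule 4 (final devoicing): /g/ is a voiced stop in word-final position, so it devoices to [k]. /imdubekepag/ → imdubekepak.

imdubekepak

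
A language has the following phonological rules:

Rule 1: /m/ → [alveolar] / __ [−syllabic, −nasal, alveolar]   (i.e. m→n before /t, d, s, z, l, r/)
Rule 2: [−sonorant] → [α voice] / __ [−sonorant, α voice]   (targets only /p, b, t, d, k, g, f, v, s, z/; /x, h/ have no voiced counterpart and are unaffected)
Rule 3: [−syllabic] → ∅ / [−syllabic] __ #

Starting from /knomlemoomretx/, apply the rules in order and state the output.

Rule 1 (nasal place assimilation): /m/ precedes the alveolar consonant /l/, so it assimilates in place to [n]. /m/ precedes the alveolar consonant /r/, so it assimilates in place to [n]. /knomlemoomretx/ → knonlemoonretx.
Rule 2 (regressive voicing assimilation): no segment meets the environment; /knonlemoonretx/ is unchanged.
Rule 3 (final cluster simplification): /x/ is the second consonant of a word-final cluster /tx/, so it deletes. /knonlemoonretx/ → knonlemoonret.

knonlemoonret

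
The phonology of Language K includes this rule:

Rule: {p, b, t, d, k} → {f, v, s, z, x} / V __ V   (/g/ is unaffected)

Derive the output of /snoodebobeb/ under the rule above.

snoozevoveb

/d/ is a stop between vowels /o/ and /e/, so it spirantizes to the fricative [z].
/b/ is a stop between vowels /e/ and /o/, so it spirantizes to the fricative [v].
/b/ is a stop between vowels /o/ and /e/, so it spirantizes to the fricative [v].
The other instance of /b/ does not occur in the required environment and remains unchanged.
Surface form: [snoozevoveb].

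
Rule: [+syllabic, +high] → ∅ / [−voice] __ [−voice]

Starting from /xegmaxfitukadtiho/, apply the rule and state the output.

/i/ is a high vowel flanked by voiceless consonants /f/ and /t/, so it deletes.
/u/ is a high vowel flanked by voiceless consonants /t/ and /k/, so it deletes.
/i/ is a high vowel flanked by voiceless consonants /t/ and /h/, so it deletes.
Surface form: [xegmaxftkadtho].

xegmaxftkadtho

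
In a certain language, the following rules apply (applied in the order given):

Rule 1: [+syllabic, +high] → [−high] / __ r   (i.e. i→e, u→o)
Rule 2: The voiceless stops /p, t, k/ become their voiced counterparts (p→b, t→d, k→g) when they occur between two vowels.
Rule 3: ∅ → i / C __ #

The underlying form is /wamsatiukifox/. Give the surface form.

wamsadiugifoxi

Rule 1 (pre-rhotic lowering): no segment meets the environment; /wamsatiukifox/ is unchanged.
Rule 2 (intervocalic voicing): /t/ is a voiceless stop between vowels /a/ and /i/, so it voices to [d]. /k/ is a voiceless stop between vowels /u/ and /i/, so it voices to [g]. /wamsatiukifox/ → wamsadiugifox.
Rule 3 (final i-epenthesis): the form ends in the consonant /x/, so [i] is inserted word-finally. /wamsadiugifox/ → wamsadiugifoxi.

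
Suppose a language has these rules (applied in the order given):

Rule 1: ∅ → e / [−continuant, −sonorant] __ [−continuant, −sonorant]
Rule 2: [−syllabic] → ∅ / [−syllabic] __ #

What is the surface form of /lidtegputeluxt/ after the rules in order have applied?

Rule 1 (stop-cluster e-epenthesis): /d/ and /t/ form a stop–stop cluster, so [e] is inserted between them. /g/ and /p/ form a stop–stop cluster, so [e] is inserted between them. /lidtegputeluxt/ → lidetegeputeluxt.
Rule 2 (final cluster simplification): /t/ is the second consonant of a word-final cluster /xt/, so it deletes. /lidetegeputeluxt/ → lidetegeputelux.

lidetegeputelux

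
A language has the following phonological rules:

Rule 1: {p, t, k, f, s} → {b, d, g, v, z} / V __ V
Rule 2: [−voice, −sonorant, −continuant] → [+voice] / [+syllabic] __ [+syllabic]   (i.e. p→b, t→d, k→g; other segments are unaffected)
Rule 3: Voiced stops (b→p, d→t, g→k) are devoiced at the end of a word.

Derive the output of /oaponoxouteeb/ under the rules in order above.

oabonoxoudeep

Rule 1 (intervocalic voicing): /p/ is a voiceless obstruent between vowels /a/ and /o/, so it voices to [b]. /t/ is a voiceless obstruent between vowels /u/ and /e/, so it voices to [d]. /oaponoxouteeb/ → oabonoxoudeeb.
Rule 2 (intervocalic voicing): no segment meets the environment; /oabonoxoudeeb/ is unchanged.
Rule 3 (final devoicing): /b/ is a voiced stop in word-final position, so it devoices to [p]. /oabonoxoudeeb/ → oabonoxoudeep.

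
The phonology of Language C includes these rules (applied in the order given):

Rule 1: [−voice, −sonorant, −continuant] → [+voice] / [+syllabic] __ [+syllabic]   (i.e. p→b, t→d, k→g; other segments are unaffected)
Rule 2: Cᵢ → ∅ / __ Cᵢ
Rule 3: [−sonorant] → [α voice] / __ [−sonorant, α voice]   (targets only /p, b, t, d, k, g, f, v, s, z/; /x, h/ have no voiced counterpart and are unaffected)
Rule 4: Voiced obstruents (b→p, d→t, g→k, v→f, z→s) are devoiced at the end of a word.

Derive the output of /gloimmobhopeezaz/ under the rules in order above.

gloimophobeezas

Rule 1 (intervocalic voicing): /p/ is a voiceless stop between vowels /o/ and /e/, so it voices to [b]. /gloimmobhopeezaz/ → gloimmobhobeezaz.
Rule 2 (degemination): /mm/ is a geminate; the first /m/ deletes. /gloimmobhobeezaz/ → gloimobhobeezaz.
Rule 3 (regressive voicing assimilation): /b/ precedes the voiceless obstruent /h/, so it devoices to [p] by assimilation. /gloimobhobeezaz/ → gloimophobeezaz.
Rule 4 (final devoicing): /z/ is a voiced obstruent in word-final position, so it devoices to [s]. /gloimophobeezaz/ → gloimophobeezas.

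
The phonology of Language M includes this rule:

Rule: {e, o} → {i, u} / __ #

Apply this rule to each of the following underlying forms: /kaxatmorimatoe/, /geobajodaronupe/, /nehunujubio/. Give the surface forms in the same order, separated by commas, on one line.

kaxatmorimatoi, geobajodaronupi, nehunujubiu

/kaxatmorimatoe/: /e/ is a mid vowel in word-final position, so it raises to [i]. → [kaxatmorimatoi].
/geobajodaronupe/: /e/ is a mid vowel in word-final position, so it raises to [i]. → [geobajodaronupi].
/nehunujubio/: /o/ is a mid vowel in word-final position, so it raises to [u]. → [nehunujubiu].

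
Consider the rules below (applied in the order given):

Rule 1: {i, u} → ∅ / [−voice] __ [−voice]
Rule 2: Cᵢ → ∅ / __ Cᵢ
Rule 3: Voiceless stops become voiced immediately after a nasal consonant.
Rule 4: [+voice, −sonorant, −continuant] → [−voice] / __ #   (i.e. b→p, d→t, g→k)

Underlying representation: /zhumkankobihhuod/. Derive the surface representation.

zhumgangobihuot

Rule 1 (high vowel syncope): no segment meets the environment; /zhumkankobihhuod/ is unchanged.
Rule 2 (degemination): /hh/ is a geminate; the first /h/ deletes. /zhumkankobihhuod/ → zhumkankobihuod.
Rule 3 (post-nasal voicing): /k/ is a voiceless stop immediately after the nasal /m/, so it voices to [g]. /k/ is a voiceless stop immediately after the nasal /n/, so it voices to [g]. /zhumkankobihuod/ → zhumgangobihuod.
Rule 4 (final devoicing): /d/ is a voiced stop in word-final position, so it devoices to [t]. /zhumgangobihuod/ → zhumgangobihuot.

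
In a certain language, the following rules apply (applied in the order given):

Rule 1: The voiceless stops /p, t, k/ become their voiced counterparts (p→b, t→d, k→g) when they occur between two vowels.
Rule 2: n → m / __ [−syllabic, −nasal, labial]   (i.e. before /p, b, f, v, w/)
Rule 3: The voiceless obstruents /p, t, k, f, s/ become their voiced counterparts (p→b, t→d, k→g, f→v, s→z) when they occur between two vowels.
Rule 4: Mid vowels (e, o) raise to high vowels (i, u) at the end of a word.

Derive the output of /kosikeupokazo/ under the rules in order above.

Rule 1 (intervocalic voicing): /k/ is a voiceless stop between vowels /i/ and /e/, so it voices to [g]. /p/ is a voiceless stop between vowels /u/ and /o/, so it voices to [b]. /k/ is a voiceless stop between vowels /o/ and /a/, so it voices to [g]. /kosikeupokazo/ → kosigeubogazo.
Rule 2 (nasal place assimilation): no segment meets the environment; /kosigeubogazo/ is unchanged.
Rule 3 (intervocalic voicing): /s/ is a voiceless obstruent between vowels /o/ and /i/, so it voices to [z]. /kosigeubogazo/ → kozigeubogazo.
Rule 4 (final vowel raising): /o/ is a mid vowel in word-final position, so it raises to [u]. /kozigeubogazo/ → kozigeubogazu.

kozigeubogazu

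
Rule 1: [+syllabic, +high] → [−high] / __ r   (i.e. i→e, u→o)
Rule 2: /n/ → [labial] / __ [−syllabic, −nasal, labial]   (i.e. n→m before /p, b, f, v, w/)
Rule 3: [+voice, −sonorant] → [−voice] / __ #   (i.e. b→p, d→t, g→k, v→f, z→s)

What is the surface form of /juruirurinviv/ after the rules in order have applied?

Rule 1 (pre-rhotic lowering): /u/ is a high vowel immediately before /r/, so it lowers to [o]. /i/ is a high vowel immediately before /r/, so it lowers to [e]. /u/ is a high vowel immediately before /r/, so it lowers to [o]. /juruirurinviv/ → joruerorinviv.
Rule 2 (nasal place assimilation): /n/ precedes the labial consonant /v/, so it assimilates in place to [m]. /joruerorinviv/ → joruerorimviv.
Rule 3 (final devoicing): /v/ is a voiced obstruent in word-final position, so it devoices to [f]. /joruerorimviv/ → joruerorimvif.

joruerorimvif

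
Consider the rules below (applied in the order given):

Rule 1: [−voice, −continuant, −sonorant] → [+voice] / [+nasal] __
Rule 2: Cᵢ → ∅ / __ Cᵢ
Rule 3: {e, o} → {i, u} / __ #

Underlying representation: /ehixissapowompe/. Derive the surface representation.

Rule 1 (post-nasal voicing): /p/ is a voiceless stop immediately after the nasal /m/, so it voices to [b]. /ehixissapowompe/ → ehixissapowombe.
Rule 2 (degemination): /ss/ is a geminate; the first /s/ deletes. /ehixissapowombe/ → ehixisapowombe.
Rule 3 (final vowel raising): /e/ is a mid vowel in word-final position, so it raises to [i]. /ehixisapowombe/ → ehixisapowombi.

ehixisapowombi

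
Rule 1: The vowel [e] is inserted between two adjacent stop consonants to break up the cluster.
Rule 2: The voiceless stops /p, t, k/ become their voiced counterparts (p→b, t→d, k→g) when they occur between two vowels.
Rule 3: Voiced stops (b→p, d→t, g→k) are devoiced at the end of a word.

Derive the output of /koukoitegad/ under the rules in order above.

Rule 1 (stop-cluster e-epenthesis): no segment meets the environment; /koukoitegad/ is unchanged.
Rule 2 (intervocalic voicing): /k/ is a voiceless stop between vowels /u/ and /o/, so it voices to [g]. /t/ is a voiceless stop between vowels /i/ and /e/, so it voices to [d]. /koukoitegad/ → kougoidegad.
Rule 3 (final devoicing): /d/ is a voiced stop in word-final position, so it devoices to [t]. /kougoidegad/ → kougoidegat.

kougoidegat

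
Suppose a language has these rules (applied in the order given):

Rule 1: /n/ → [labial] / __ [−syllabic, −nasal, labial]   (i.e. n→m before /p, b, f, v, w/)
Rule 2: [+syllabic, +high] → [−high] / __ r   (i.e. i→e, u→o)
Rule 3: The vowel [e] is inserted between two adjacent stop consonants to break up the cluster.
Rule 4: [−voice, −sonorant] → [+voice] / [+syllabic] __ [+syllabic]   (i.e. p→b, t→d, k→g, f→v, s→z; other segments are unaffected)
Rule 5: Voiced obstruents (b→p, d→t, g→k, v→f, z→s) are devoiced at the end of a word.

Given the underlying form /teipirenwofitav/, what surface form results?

teiberemwovidaf

Rule 1 (nasal place assimilation): /n/ precedes the labial consonant /w/, so it assimilates in place to [m]. /teipirenwofitav/ → teipiremwofitav.
Rule 2 (pre-rhotic lowering): /i/ is a high vowel immediately before /r/, so it lowers to [e]. /teipiremwofitav/ → teiperemwofitav.
Rule 3 (stop-cluster e-epenthesis): no segment meets the environment; /teiperemwofitav/ is unchanged.
Rule 4 (intervocalic voicing): /p/ is a voiceless obstruent between vowels /i/ and /e/, so it voices to [b]. /f/ is a voiceless obstruent between vowels /o/ and /i/, so it voices to [v]. /t/ is a voiceless obstruent between vowels /i/ and /a/, so it voices to [d]. /teiperemwofitav/ → teiberemwovidav.
Rule 5 (final devoicing): /v/ is a voiced obstruent in word-final position, so it devoices to [f]. /teiberemwovidav/ → teiberemwovidaf.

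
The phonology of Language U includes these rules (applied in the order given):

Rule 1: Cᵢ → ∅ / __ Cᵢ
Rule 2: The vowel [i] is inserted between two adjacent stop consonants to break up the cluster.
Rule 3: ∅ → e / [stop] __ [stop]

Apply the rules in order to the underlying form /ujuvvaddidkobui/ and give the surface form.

ujuvadidikobui

Rule 1 (degemination): /vv/ is a geminate; the first /v/ deletes. /dd/ is a geminate; the first /d/ deletes. /ujuvvaddidkobui/ → ujuvadidkobui.
Rule 2 (stop-cluster i-epenthesis): /d/ and /k/ form a stop–stop cluster, so [i] is inserted between them. /ujuvadidkobui/ → ujuvadidikobui.
Rule 3 (stop-cluster e-epenthesis): no segment meets the environment; /ujuvadidikobui/ is unchanged.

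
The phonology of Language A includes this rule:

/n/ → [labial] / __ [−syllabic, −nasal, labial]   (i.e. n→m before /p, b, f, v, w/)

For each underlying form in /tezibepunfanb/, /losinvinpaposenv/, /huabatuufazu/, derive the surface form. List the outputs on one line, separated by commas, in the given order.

tezibepumfamb, losimvimpaposemv, huabatuufazu

/tezibepunfanb/: /n/ precedes the labial consonant /f/, so it assimilates in place to [m]. /n/ precedes the labial consonant /b/, so it assimilates in place to [m]. → [tezibepumfamb].
/losinvinpaposenv/: /n/ precedes the labial consonant /v/, so it assimilates in place to [m]. /n/ precedes the labial consonant /p/, so it assimilates in place to [m]. /n/ precedes the labial consonant /v/, so it assimilates in place to [m]. → [losimvimpaposemv].
/huabatuufazu/: the rule's environment is not met; surfaces unchanged as [huabatuufazu].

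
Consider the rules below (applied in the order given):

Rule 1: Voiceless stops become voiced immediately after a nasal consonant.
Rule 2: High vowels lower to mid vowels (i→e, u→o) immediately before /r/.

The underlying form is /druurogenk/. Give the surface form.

druorogeng

Rule 1 (post-nasal voicing): /k/ is a voiceless stop immediately after the nasal /n/, so it voices to [g]. /druurogenk/ → druurogeng.
Rule 2 (pre-rhotic lowering): /u/ is a high vowel immediately before /r/, so it lowers to [o]. /druurogeng/ → druorogeng.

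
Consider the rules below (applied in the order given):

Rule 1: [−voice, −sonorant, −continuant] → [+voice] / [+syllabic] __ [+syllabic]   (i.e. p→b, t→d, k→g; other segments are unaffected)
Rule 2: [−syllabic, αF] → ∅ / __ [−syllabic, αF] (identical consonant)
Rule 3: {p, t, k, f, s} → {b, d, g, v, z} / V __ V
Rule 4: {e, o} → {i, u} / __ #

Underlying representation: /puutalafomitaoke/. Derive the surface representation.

Rule 1 (intervocalic voicing): /t/ is a voiceless stop between vowels /u/ and /a/, so it voices to [d]. /t/ is a voiceless stop between vowels /i/ and /a/, so it voices to [d]. /k/ is a voiceless stop between vowels /o/ and /e/, so it voices to [g]. /puutalafomitaoke/ → puudalafomidaoge.
Rule 2 (degemination): no segment meets the environment; /puudalafomidaoge/ is unchanged.
Rule 3 (intervocalic voicing): /f/ is a voiceless obstruent between vowels /a/ and /o/, so it voices to [v]. /puudalafomidaoge/ → puudalavomidaoge.
Rule 4 (final vowel raising): /e/ is a mid vowel in word-final position, so it raises to [i]. /puudalavomidaoge/ → puudalavomidaogi.

puudalavomidaogi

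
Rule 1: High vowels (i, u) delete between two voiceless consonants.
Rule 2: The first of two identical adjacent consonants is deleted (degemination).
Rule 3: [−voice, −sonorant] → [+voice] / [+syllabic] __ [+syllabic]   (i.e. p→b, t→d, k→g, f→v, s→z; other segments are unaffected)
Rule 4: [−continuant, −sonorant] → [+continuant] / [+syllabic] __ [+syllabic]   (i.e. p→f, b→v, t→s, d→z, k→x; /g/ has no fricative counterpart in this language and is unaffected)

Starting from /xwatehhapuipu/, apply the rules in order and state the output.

Rule 1 (high vowel syncope): no segment meets the environment; /xwatehhapuipu/ is unchanged.
Rule 2 (degemination): /hh/ is a geminate; the first /h/ deletes. /xwatehhapuipu/ → xwatehapuipu.
Rule 3 (intervocalic voicing): /t/ is a voiceless obstruent between vowels /a/ and /e/, so it voices to [d]. /p/ is a voiceless obstruent between vowels /a/ and /u/, so it voices to [b]. /p/ is a voiceless obstruent between vowels /i/ and /u/, so it voices to [b]. /xwatehapuipu/ → xwadehabuibu.
Rule 4 (intervocalic spirantization): /d/ is a stop between vowels /a/ and /e/, so it spirantizes to the fricative [z]. /b/ is a stop between vowels /a/ and /u/, so it spirantizes to the fricative [v]. /b/ is a stop between vowels /i/ and /u/, so it spirantizes to the fricative [v]. /xwadehabuibu/ → xwazehavuivu.

xwazehavuivu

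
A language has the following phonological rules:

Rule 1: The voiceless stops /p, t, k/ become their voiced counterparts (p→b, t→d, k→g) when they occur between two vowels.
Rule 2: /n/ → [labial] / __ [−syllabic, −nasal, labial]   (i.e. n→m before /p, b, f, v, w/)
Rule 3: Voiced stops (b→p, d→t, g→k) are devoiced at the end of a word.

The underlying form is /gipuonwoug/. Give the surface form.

gibuomwouk

Rule 1 (intervocalic voicing): /p/ is a voiceless stop between vowels /i/ and /u/, so it voices to [b]. /gipuonwoug/ → gibuonwoug.
Rule 2 (nasal place assimilation): /n/ precedes the labial consonant /w/, so it assimilates in place to [m]. /gibuonwoug/ → gibuomwoug.
Rule 3 (final devoicing): /g/ is a voiced stop in word-final position, so it devoices to [k]. /gibuomwoug/ → gibuomwouk.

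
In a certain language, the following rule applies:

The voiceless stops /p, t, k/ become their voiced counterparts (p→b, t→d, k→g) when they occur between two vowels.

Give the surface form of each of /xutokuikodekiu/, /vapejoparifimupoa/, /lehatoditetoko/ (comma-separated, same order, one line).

/xutokuikodekiu/: /t/ is a voiceless stop between vowels /u/ and /o/, so it voices to [d]. /k/ is a voiceless stop between vowels /o/ and /u/, so it voices to [g]. /k/ is a voiceless stop between vowels /i/ and /o/, so it voices to [g]. /k/ is a voiceless stop between vowels /e/ and /i/, so it voices to [g]. → [xudoguigodegiu].
/vapejoparifimupoa/: /p/ is a voiceless stop between vowels /a/ and /e/, so it voices to [b]. /p/ is a voiceless stop between vowels /o/ and /a/, so it voices to [b]. /p/ is a voiceless stop between vowels /u/ and /o/, so it voices to [b]. → [vabejobarifimuboa].
/lehatoditetoko/: /t/ is a voiceless stop between vowels /a/ and /o/, so it voices to [d]. /t/ is a voiceless stop between vowels /i/ and /e/, so it voices to [d]. /t/ is a voiceless stop between vowels /e/ and /o/, so it voices to [d]. /k/ is a voiceless stop between vowels /o/ and /o/, so it voices to [g]. → [lehadodidedogo].

xudoguigodegiu, vabejobarifimuboa, lehadodidedogo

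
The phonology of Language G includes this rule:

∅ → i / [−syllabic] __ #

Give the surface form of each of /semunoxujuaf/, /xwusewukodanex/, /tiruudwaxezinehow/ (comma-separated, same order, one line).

semunoxujuafi, xwusewukodanexi, tiruudwaxezinehowi

/semunoxujuaf/: the form ends in the consonant /f/, so [i] is inserted word-finally. → [semunoxujuafi].
/xwusewukodanex/: the form ends in the consonant /x/, so [i] is inserted word-finally. → [xwusewukodanexi].
/tiruudwaxezinehow/: the form ends in the consonant /w/, so [i] is inserted word-finally. → [tiruudwaxezinehowi].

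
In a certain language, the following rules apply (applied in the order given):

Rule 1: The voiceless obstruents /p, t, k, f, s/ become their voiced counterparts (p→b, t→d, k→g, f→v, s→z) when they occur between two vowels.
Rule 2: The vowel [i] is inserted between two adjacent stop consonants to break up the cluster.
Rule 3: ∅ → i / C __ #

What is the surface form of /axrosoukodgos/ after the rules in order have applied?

axrozougodigosi

Rule 1 (intervocalic voicing): /s/ is a voiceless obstruent between vowels /o/ and /o/, so it voices to [z]. /k/ is a voiceless obstruent between vowels /u/ and /o/, so it voices to [g]. /axrosoukodgos/ → axrozougodgos.
Rule 2 (stop-cluster i-epenthesis): /d/ and /g/ form a stop–stop cluster, so [i] is inserted between them. /axrozougodgos/ → axrozougodigos.
Rule 3 (final i-epenthesis): the form ends in the consonant /s/, so [i] is inserted word-finally. /axrozougodigos/ → axrozougodigosi.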